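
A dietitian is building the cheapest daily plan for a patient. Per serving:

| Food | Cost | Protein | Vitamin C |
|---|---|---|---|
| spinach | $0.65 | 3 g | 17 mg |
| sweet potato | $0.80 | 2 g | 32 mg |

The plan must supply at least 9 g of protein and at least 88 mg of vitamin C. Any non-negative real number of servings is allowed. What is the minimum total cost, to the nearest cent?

A basic optimal solution has at most two foods positive. Try each food alone and each pair with both targets met exactly.
spinach only: max(9/3, 88/17) = 5.176 servings → $3.36.
sweet potato only: max(9/2, 88/32) = 4.5 servings → $3.60.
spinach + sweet potato with both tight: 1.806 servings and 1.79 servings → $2.61.
The minimum over all feasible corners is $2.61.

$2.61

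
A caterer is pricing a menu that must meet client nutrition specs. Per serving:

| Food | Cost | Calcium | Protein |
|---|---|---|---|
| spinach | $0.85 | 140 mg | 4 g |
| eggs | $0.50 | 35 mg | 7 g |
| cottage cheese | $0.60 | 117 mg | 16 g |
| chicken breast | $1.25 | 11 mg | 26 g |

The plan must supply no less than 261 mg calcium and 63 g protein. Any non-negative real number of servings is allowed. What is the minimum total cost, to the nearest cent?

$2.36

Minimising a linear cost over {calcium ≥ 261, protein ≥ 63, servings ≥ 0} — the optimum is at a vertex, using one or two foods.
spinach only: max(261/140, 63/4) = 15.75 servings → $13.39.
eggs only: max(261/35, 63/7) = 9 servings → $4.50.
cottage cheese only: max(261/117, 63/16) = 3.938 servings → $2.36.
chicken breast only: max(261/11, 63/26) = 23.73 servings → $29.66.
spinach + eggs: the both-tight solution has a negative serving — not a feasible corner.
spinach + cottage cheese: intersection lies outside the first quadrant.
spinach + chicken breast with both tight: 1.694 servings and 2.162 servings → $4.14.
eggs + cottage cheese with both targets exact would need a negative amount; discard.
eggs + chicken breast with both tight: 7.315 servings and 0.4538 servings → $4.22.
cottage cheese + chicken breast with both tight: 2.126 servings and 1.115 servings → $2.67.
So the least-cost plan costs $2.36.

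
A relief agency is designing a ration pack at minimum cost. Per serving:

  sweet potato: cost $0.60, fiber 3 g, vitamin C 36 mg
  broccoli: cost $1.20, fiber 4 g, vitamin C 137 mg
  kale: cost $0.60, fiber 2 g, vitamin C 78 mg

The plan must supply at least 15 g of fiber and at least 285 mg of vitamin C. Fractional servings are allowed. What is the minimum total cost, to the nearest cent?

$3.39

At the optimum either one food covers both requirements or two foods hit both targets exactly; no other combination can be cheaper.
sweet potato only: max(15/3, 285/36) = 7.917 servings → $4.75.
broccoli only: max(15/4, 285/137) = 3.75 servings → $4.50.
kale only: max(15/2, 285/78) = 7.5 servings → $4.50.
sweet potato + broccoli with both tight: 3.427 servings and 1.18 servings → $3.47.
sweet potato + kale with both tight: 3.704 servings and 1.944 servings → $3.39.
broccoli + kale: intersection lies outside the first quadrant.
The minimum over all feasible corners is $3.39.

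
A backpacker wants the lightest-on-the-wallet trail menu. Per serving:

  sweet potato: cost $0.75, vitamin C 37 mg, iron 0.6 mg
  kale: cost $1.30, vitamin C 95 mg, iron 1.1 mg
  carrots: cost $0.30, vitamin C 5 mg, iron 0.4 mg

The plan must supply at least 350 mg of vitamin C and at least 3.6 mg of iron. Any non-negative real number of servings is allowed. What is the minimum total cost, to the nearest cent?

$4.79

Compare the cost at each extreme point of the feasible region.
sweet potato only: max(350/37, 3.6/0.6) = 9.459 servings → $7.09.
kale only: max(350/95, 3.6/1.1) = 3.684 servings → $4.79.
carrots only: max(350/5, 3.6/0.4) = 70 servings → $21.00.
sweet potato + kale: the both-tight solution has a negative serving — not a feasible corner.
sweet potato + carrots with both targets exact would need a negative amount; discard.
kale + carrots with both targets exact would need a negative amount; discard.
So the least-cost plan costs $4.79.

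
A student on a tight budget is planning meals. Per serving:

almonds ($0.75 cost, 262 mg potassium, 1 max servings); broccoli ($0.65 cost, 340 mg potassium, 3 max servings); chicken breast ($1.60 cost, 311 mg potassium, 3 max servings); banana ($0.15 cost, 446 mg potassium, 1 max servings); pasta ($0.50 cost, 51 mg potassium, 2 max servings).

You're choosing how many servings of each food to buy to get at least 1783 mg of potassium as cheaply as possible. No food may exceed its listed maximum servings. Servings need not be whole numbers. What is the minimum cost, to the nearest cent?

$3.13

Cost per mg of potassium: banana $0.0003, broccoli $0.0019, almonds $0.0029, chicken breast $0.0051, pasta $0.0098.
Take 1 serving of banana: +446.0 mg potassium for $0.15 (total $0.15, still need 1337.0 mg).
Take 3 servings of broccoli: +1020.0 mg potassium for $1.95 (total $2.10, still need 317.0 mg).
Take 1 serving of almonds: +262.0 mg potassium for $0.75 (total $2.85, still need 55.0 mg).
Take 0.1768 servings of chicken breast: +55.0 mg potassium for $0.28 (total $3.13, still need 0.0 mg).
Filling from the cheapest source first is optimal under one linear minimum: $3.13.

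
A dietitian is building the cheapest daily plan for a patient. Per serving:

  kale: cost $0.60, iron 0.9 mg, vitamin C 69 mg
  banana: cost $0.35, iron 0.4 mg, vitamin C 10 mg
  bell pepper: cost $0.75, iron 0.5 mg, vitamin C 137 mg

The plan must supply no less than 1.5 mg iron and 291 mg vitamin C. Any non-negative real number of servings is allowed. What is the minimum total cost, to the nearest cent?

kale only: max(1.5/0.9, 291/69) = 4.217 servings → $2.53.
banana only: max(1.5/0.4, 291/10) = 29.1 servings → $10.19.
bell pepper only: max(1.5/0.5, 291/137) = 3 servings → $2.25.
kale + banana with both targets exact would need a negative amount; discard.
kale + bell pepper with both tight: 0.6757 servings and 1.784 servings → $1.74.
banana + bell pepper with both tight: 1.205 servings and 2.036 servings → $1.95.
The minimum over all feasible corners is $1.74.

$1.74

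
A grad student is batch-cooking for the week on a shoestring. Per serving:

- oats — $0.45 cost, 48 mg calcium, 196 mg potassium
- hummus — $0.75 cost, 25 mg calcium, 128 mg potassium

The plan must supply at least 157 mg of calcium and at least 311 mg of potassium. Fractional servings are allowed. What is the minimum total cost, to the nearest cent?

$1.47

oats only: max(157/48, 311/196) = 3.271 servings → $1.47.
hummus only: max(157/25, 311/128) = 6.28 servings → $4.71.
oats + hummus with both targets exact would need a negative amount; discard.
The minimum over all feasible corners is $1.47.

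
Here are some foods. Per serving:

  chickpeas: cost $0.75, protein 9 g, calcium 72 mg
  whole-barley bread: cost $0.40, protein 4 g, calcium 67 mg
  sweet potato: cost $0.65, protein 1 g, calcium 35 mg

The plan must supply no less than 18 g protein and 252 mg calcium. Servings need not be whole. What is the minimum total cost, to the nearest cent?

$1.71

chickpeas only: max(18/9, 252/72) = 3.5 servings → $2.62.
whole-barley bread only: max(18/4, 252/67) = 4.5 servings → $1.80.
sweet potato only: max(18/1, 252/35) = 18 servings → $11.70.
chickpeas + whole-barley bread with both tight: 0.6286 servings and 3.086 servings → $1.71.
chickpeas + sweet potato with both tight: 1.556 servings and 4 servings → $3.77.
whole-barley bread + sweet potato: intersection lies outside the first quadrant.
So the least-cost plan costs $1.71.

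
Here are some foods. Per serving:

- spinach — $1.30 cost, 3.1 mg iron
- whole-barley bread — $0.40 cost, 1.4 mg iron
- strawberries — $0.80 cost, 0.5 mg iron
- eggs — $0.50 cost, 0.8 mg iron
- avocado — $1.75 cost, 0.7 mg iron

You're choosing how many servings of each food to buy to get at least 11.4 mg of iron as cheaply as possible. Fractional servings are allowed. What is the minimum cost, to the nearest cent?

$3.26

Cost per mg of iron: whole-barley bread $0.2857, spinach $0.4194, eggs $0.6250, strawberries $1.6000, avocado $2.5000.
With no serving limits, use only whole-barley bread: 11.4 mg / 1.4 mg = 8.143 servings × $0.40 = $3.26.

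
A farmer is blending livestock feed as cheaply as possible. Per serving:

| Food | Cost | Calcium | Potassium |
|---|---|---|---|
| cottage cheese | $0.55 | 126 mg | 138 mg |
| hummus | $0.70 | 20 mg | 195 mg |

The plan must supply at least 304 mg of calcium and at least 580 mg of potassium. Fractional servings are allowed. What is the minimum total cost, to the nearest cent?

Compare the cost at each extreme point of the feasible region.
cottage cheese only: max(304/126, 580/138) = 4.203 servings → $2.31.
hummus only: max(304/20, 580/195) = 15.2 servings → $10.64.
cottage cheese + hummus with both tight: 2.186 servings and 1.427 servings → $2.20.
So the least-cost plan costs $2.20.

$2.20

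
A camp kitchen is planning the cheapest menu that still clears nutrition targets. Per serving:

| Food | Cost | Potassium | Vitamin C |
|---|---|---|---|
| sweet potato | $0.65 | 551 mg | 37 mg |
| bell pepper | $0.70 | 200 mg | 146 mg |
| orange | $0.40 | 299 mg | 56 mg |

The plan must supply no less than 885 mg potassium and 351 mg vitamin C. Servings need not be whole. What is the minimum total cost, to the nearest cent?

$1.92

Minimising a linear cost over {potassium ≥ 885, vitamin C ≥ 351, servings ≥ 0} — the optimum is at a vertex, using one or two foods.
sweet potato only: max(885/551, 351/37) = 9.486 servings → $6.17.
bell pepper only: max(885/200, 351/146) = 4.425 servings → $3.10.
orange only: max(885/299, 351/56) = 6.268 servings → $2.51.
sweet potato + bell pepper with both tight: 0.8078 servings and 2.199 servings → $2.06.
sweet potato + orange with both targets exact would need a negative amount; discard.
bell pepper + orange with both tight: 1.707 servings and 1.818 servings → $1.92.
The minimum over all feasible corners is $1.92.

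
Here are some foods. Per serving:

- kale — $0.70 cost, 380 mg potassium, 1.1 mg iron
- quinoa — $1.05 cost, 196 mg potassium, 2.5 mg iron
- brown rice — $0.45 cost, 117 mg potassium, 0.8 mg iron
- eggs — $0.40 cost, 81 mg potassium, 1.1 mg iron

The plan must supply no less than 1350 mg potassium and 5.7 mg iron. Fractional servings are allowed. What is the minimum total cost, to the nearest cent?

Compare the cost at each extreme point of the feasible region.
kale only: max(1350/380, 5.7/1.1) = 5.182 servings → $3.63.
quinoa only: max(1350/196, 5.7/2.5) = 6.888 servings → $7.23.
brown rice only: max(1350/117, 5.7/0.8) = 11.54 servings → $5.19.
eggs only: max(1350/81, 5.7/1.1) = 16.67 servings → $6.67.
kale + quinoa with both tight: 3.074 servings and 0.9273 servings → $3.13.
kale + brown rice with both tight: 2.357 servings and 3.885 servings → $3.40.
kale + eggs with both tight: 3.111 servings and 2.071 servings → $3.01.
quinoa + brown rice: the both-tight solution has a negative serving — not a feasible corner.
quinoa + eggs: intersection lies outside the first quadrant.
brown rice + eggs: intersection lies outside the first quadrant.
So the least-cost plan costs $3.01.

$3.01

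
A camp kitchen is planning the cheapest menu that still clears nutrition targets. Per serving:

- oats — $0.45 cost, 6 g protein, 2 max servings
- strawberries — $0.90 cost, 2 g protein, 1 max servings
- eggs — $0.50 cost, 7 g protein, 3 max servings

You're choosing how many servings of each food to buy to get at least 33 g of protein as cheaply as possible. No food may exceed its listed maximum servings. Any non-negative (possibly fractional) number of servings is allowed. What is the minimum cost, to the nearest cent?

$2.40

Cost per g of protein: eggs $0.0714, oats $0.0750, strawberries $0.4500.
Take 3 servings of eggs: +21.0 g protein for $1.50 (total $1.50, still need 12.0 g).
Take 2 servings of oats: +12.0 g protein for $0.90 (total $2.40, still need 0.0 g).
Greedy by cheapest-per-g is optimal for a single linear constraint, so the minimum cost is $2.40.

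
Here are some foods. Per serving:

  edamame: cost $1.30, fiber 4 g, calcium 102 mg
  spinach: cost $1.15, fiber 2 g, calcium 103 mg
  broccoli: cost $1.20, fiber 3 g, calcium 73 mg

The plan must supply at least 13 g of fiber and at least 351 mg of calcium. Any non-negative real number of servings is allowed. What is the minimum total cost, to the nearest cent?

$4.41

The cheapest plan sits at a corner of the feasible region — with two constraints it uses at most two foods.
edamame only: max(13/4, 351/102) = 3.441 servings → $4.47.
spinach only: max(13/2, 351/103) = 6.5 servings → $7.47.
broccoli only: max(13/3, 351/73) = 4.808 servings → $5.77.
edamame + spinach with both tight: 3.062 servings and 0.375 servings → $4.41.
edamame + broccoli with both targets exact would need a negative amount; discard.
spinach + broccoli with both tight: 0.638 servings and 3.908 servings → $5.42.
So the least-cost plan costs $4.41.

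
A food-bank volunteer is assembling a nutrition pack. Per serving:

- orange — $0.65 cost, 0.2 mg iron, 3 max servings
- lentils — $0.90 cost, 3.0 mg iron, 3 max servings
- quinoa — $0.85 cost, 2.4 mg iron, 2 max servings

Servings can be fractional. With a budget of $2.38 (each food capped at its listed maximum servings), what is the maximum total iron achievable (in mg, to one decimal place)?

Iron per dollar: lentils 3.333, quinoa 2.824, orange 0.3077.
Take 2.644 servings of lentils: spends $2.38, +7.9 mg iron (running total 7.9 mg).
Greedy by best ratio exhausts the cost allowance optimally: 7.9 mg.

7.9 mg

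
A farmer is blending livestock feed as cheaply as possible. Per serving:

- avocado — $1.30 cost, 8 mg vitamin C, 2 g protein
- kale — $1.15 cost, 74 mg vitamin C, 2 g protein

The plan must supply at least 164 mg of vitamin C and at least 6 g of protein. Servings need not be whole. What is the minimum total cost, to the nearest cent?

At the optimum either one food covers both requirements or two foods hit both targets exactly; no other combination can be cheaper.
avocado only: max(164/8, 6/2) = 20.5 servings → $26.65.
kale only: max(164/74, 6/2) = 3 servings → $3.45.
avocado + kale with both tight: 0.8788 servings and 2.121 servings → $3.58.
The minimum over all feasible corners is $3.45.

$3.45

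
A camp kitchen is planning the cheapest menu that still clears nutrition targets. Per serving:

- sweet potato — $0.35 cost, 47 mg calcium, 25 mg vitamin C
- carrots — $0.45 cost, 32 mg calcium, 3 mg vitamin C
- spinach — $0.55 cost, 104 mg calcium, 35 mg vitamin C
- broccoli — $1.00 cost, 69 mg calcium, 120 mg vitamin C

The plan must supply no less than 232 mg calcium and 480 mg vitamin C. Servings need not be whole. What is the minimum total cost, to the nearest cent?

Two binding constraints pin down two serving amounts, so the optimal mix uses at most two foods. The candidates are each food alone (scaled to the tighter of calcium/vitamin C) and each pair with both constraints tight.
sweet potato only: max(232/47, 480/25) = 19.2 servings → $6.72.
carrots only: max(232/32, 480/3) = 160 servings → $72.00.
spinach only: max(232/104, 480/35) = 13.71 servings → $7.54.
broccoli only: max(232/69, 480/120) = 4 servings → $4.00.
sweet potato + carrots: intersection lies outside the first quadrant.
sweet potato + spinach: intersection lies outside the first quadrant.
sweet potato + broccoli: the both-tight solution has a negative serving — not a feasible corner.
carrots + spinach: the both-tight solution has a negative serving — not a feasible corner.
carrots + broccoli: intersection lies outside the first quadrant.
spinach + broccoli: intersection lies outside the first quadrant.
Cheapest feasible corner: $4.00.

$4.00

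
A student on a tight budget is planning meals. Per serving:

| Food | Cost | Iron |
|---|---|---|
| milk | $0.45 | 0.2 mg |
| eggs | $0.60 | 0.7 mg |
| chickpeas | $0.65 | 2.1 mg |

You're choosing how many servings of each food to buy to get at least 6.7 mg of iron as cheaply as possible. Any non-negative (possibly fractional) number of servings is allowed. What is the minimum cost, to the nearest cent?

$2.07

Cost per mg of iron: chickpeas $0.3095, eggs $0.8571, milk $2.2500.
With no serving limits, use only chickpeas: 6.7 mg / 2.1 mg = 3.19 servings × $0.65 = $2.07.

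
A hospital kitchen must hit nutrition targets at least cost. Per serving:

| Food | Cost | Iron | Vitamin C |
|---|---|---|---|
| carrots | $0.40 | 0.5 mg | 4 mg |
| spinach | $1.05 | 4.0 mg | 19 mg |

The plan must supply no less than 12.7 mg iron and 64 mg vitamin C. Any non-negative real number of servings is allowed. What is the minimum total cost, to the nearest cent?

Two binding constraints pin down two serving amounts, so the optimal mix uses at most two foods. The candidates are each food alone (scaled to the tighter of iron/vitamin C) and each pair with both constraints tight.
carrots only: max(12.7/0.5, 64/4) = 25.4 servings → $10.16.
spinach only: max(12.7/4.0, 64/19) = 3.368 servings → $3.54.
carrots + spinach with both tight: 2.262 servings and 2.892 servings → $3.94.
Cheapest feasible corner: $3.54.

$3.54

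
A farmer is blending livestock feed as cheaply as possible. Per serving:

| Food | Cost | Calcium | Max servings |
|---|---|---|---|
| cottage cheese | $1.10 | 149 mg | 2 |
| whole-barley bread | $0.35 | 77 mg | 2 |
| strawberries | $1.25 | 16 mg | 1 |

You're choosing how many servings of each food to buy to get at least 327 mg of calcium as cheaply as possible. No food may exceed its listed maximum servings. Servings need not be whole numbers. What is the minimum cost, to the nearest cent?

Cost per mg of calcium: whole-barley bread $0.0045, cottage cheese $0.0074, strawberries $0.0781.
Take 2 servings of whole-barley bread: +154.0 mg calcium for $0.70 (total $0.70, still need 173.0 mg).
Take 1.161 servings of cottage cheese: +173.0 mg calcium for $1.28 (total $1.98, still need 0.0 mg).
Filling from the cheapest source first is optimal under one linear minimum: $1.98.

$1.98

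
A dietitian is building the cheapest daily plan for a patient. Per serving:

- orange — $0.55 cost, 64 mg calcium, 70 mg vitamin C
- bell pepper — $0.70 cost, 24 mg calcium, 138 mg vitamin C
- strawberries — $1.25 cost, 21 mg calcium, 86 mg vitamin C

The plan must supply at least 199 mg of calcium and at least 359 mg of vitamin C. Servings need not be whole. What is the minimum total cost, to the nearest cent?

$2.33

Compare the cost at each extreme point of the feasible region.
orange only: max(199/64, 359/70) = 5.129 servings → $2.82.
bell pepper only: max(199/24, 359/138) = 8.292 servings → $5.80.
strawberries only: max(199/21, 359/86) = 9.476 servings → $11.85.
orange + bell pepper with both tight: 2.635 servings and 1.265 servings → $2.33.
orange + strawberries with both tight: 2.374 servings and 2.242 servings → $4.11.
bell pepper + strawberries with both targets exact would need a negative amount; discard.
Cheapest feasible corner: $2.33.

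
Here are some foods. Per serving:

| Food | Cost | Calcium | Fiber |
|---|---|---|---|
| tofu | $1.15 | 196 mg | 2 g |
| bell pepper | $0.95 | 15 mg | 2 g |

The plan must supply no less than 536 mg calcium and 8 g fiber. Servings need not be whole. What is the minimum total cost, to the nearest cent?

$4.33

tofu only: max(536/196, 8/2) = 4 servings → $4.60.
bell pepper only: max(536/15, 8/2) = 35.73 servings → $33.95.
tofu + bell pepper with both tight: 2.63 servings and 1.37 servings → $4.33.
So the least-cost plan costs $4.33.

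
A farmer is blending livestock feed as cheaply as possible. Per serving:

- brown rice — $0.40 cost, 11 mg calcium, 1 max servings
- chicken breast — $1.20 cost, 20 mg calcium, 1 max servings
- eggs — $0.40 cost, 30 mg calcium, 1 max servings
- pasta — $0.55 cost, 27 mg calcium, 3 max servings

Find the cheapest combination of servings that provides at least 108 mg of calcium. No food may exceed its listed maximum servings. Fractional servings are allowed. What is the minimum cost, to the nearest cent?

$1.99

Cost per mg of calcium: eggs $0.0133, pasta $0.0204, brown rice $0.0364, chicken breast $0.0600.
Take 1 serving of eggs: +30.0 mg calcium for $0.40 (total $0.40, still need 78.0 mg).
Take 2.889 servings of pasta: +78.0 mg calcium for $1.59 (total $1.99, still need 0.0 mg).
Filling from the cheapest source first is optimal under one linear minimum: $1.99.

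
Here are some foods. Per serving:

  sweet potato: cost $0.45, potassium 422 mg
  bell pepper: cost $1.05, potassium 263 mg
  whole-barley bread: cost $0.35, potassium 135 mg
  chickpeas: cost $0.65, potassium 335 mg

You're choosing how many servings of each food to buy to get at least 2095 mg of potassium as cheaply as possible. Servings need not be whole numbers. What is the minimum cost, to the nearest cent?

$2.23

Cost per mg of potassium: sweet potato $0.0011, chickpeas $0.0019, whole-barley bread $0.0026, bell pepper $0.0040.
With no serving limits, use only sweet potato: 2095 mg / 422 mg = 4.964 servings × $0.45 = $2.23.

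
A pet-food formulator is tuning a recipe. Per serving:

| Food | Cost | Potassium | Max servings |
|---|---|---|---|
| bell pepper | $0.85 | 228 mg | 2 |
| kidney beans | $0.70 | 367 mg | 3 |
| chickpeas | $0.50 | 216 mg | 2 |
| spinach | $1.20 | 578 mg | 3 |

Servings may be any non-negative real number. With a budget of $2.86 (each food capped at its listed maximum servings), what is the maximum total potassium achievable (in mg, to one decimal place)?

1467.1 mg

Potassium per dollar: kidney beans 524.3, spinach 481.7, chickpeas 432, bell pepper 268.2.
Take 3 servings of kidney beans: spends $2.10, +1101.0 mg potassium (running total 1101.0 mg).
Take 0.6333 servings of spinach: spends $0.76, +366.1 mg potassium (running total 1467.1 mg).
Filling greedily by potassium-per-dollar is optimal for one linear limit, giving 1467.1 mg.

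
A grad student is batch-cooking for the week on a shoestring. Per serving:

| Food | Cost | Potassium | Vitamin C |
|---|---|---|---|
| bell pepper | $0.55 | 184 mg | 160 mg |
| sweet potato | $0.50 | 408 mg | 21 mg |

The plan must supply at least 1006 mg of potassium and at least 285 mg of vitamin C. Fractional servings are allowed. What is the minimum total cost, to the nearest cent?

The cheapest plan sits at a corner of the feasible region — with two constraints it uses at most two foods.
bell pepper only: max(1006/184, 285/160) = 5.467 servings → $3.01.
sweet potato only: max(1006/408, 285/21) = 13.57 servings → $6.79.
bell pepper + sweet potato with both tight: 1.549 servings and 1.767 servings → $1.74.
Cheapest feasible corner: $1.74.

$1.74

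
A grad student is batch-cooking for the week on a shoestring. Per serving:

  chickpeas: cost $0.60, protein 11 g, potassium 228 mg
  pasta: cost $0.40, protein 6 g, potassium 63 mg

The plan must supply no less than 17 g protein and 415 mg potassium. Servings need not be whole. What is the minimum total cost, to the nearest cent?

$1.09

chickpeas only: max(17/11, 415/228) = 1.82 servings → $1.09.
pasta only: max(17/6, 415/63) = 6.587 servings → $2.63.
chickpeas + pasta with both targets exact would need a negative amount; discard.
So the least-cost plan costs $1.09.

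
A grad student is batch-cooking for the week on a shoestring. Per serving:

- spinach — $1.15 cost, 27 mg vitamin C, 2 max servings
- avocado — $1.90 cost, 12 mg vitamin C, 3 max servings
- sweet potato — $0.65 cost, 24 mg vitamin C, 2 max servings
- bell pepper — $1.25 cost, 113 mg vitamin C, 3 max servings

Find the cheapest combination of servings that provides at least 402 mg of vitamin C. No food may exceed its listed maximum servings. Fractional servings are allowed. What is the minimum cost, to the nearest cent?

Cost per mg of vitamin C: bell pepper $0.0111, sweet potato $0.0271, spinach $0.0426, avocado $0.1583.
Take 3 servings of bell pepper: +339.0 mg vitamin C for $3.75 (total $3.75, still need 63.0 mg).
Take 2 servings of sweet potato: +48.0 mg vitamin C for $1.30 (total $5.05, still need 15.0 mg).
Take 0.5556 servings of spinach: +15.0 mg vitamin C for $0.64 (total $5.69, still need 0.0 mg).
Greedy by cheapest-per-mg is optimal for a single linear constraint, so the minimum cost is $5.69.

$5.69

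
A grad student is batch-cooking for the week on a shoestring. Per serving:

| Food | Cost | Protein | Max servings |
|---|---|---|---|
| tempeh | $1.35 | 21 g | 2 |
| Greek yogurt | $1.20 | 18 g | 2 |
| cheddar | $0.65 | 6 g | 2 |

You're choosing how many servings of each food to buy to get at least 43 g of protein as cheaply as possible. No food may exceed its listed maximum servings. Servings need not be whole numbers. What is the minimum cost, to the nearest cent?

$2.77

Cost per g of protein: tempeh $0.0643, Greek yogurt $0.0667, cheddar $0.1083.
Take 2 servings of tempeh: +42.0 g protein for $2.70 (total $2.70, still need 1.0 g).
Take 0.05556 servings of Greek yogurt: +1.0 g protein for $0.07 (total $2.77, still need 0.0 g).
Filling from the cheapest source first is optimal under one linear minimum: $2.77.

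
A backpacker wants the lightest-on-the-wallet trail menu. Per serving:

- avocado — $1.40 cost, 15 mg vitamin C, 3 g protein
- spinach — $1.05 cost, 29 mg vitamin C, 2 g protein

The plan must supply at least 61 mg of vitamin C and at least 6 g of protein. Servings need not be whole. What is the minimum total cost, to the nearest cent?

For a min-cost LP with two ≥-constraints, a basic feasible solution has at most two positive variables.
avocado only: max(61/15, 6/3) = 4.067 servings → $5.69.
spinach only: max(61/29, 6/2) = 3 servings → $3.15.
avocado + spinach with both tight: 0.9123 servings and 1.632 servings → $2.99.
Cheapest feasible corner: $2.99.

$2.99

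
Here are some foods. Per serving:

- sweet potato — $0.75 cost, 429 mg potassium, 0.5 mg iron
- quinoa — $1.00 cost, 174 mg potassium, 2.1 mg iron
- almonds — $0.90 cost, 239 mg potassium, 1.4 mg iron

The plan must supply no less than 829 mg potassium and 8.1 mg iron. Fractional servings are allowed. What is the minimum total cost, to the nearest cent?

$4.07

At the optimum either one food covers both requirements or two foods hit both targets exactly; no other combination can be cheaper.
sweet potato only: max(829/429, 8.1/0.5) = 16.2 servings → $12.15.
quinoa only: max(829/174, 8.1/2.1) = 4.764 servings → $4.76.
almonds only: max(829/239, 8.1/1.4) = 5.786 servings → $5.21.
sweet potato + quinoa with both tight: 0.4073 servings and 3.76 servings → $4.07.
sweet potato + almonds: intersection lies outside the first quadrant.
quinoa + almonds with both tight: 3.002 servings and 1.283 servings → $4.16.
Cheapest feasible corner: $4.07.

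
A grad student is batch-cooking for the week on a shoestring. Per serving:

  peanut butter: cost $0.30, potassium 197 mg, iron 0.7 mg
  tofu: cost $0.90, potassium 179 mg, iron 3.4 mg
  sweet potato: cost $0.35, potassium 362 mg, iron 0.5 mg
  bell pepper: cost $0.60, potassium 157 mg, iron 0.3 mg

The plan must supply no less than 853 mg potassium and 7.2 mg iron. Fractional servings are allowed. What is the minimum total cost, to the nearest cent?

$2.21

With two linear requirements the optimum uses one or two foods; enumerate the corners.
peanut butter only: max(853/197, 7.2/0.7) = 10.29 servings → $3.09.
tofu only: max(853/179, 7.2/3.4) = 4.765 servings → $4.29.
sweet potato only: max(853/362, 7.2/0.5) = 14.4 servings → $5.04.
bell pepper only: max(853/157, 7.2/0.3) = 24 servings → $14.40.
peanut butter + tofu with both tight: 2.959 servings and 1.508 servings → $2.25.
peanut butter + sweet potato with both targets exact would need a negative amount; discard.
peanut butter + bell pepper with both targets exact would need a negative amount; discard.
tofu + sweet potato with both tight: 1.91 servings and 1.412 servings → $2.21.
tofu + bell pepper with both tight: 1.821 servings and 3.356 servings → $3.65.
sweet potato + bell pepper with both targets exact would need a negative amount; discard.
So the least-cost plan costs $2.21.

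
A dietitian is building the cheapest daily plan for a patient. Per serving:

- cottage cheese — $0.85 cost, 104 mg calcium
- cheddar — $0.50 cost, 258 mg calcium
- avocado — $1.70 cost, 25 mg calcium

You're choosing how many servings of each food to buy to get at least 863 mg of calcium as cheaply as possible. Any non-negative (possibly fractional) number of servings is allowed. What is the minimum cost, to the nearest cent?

Cost per mg of calcium: cheddar $0.0019, cottage cheese $0.0082, avocado $0.0680.
With no serving limits, use only cheddar: 863 mg / 258 mg = 3.345 servings × $0.50 = $1.67.

$1.67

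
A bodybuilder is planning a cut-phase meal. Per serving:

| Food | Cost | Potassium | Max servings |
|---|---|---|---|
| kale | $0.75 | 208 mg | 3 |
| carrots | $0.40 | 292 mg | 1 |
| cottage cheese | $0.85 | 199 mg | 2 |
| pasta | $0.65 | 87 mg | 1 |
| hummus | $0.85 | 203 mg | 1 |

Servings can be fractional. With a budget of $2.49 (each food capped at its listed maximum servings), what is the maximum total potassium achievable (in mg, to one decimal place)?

Potassium per dollar: carrots 730, kale 277.3, hummus 238.8, cottage cheese 234.1, pasta 133.8.
Take 1 serving of carrots: spends $0.40, +292.0 mg potassium (running total 292.0 mg).
Take 2.787 servings of kale: spends $2.09, +579.6 mg potassium (running total 871.6 mg).
Filling greedily by potassium-per-dollar is optimal for one linear limit, giving 871.6 mg.

871.6 mg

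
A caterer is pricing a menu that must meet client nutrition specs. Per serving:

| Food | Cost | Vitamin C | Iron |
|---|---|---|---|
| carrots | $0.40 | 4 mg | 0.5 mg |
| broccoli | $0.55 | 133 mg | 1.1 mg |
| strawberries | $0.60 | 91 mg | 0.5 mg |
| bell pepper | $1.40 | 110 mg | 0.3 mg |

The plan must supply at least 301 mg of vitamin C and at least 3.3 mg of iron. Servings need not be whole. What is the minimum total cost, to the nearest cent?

$1.65

Compare the cost at each extreme point of the feasible region.
carrots only: max(301/4, 3.3/0.5) = 75.25 servings → $30.10.
broccoli only: max(301/133, 3.3/1.1) = 3 servings → $1.65.
strawberries only: max(301/91, 3.3/0.5) = 6.6 servings → $3.96.
bell pepper only: max(301/110, 3.3/0.3) = 11 servings → $15.40.
carrots + broccoli with both tight: 1.736 servings and 2.211 servings → $1.91.
carrots + strawberries with both tight: 3.444 servings and 3.156 servings → $3.27.
carrots + bell pepper with both tight: 5.069 servings and 2.552 servings → $5.60.
broccoli + strawberries: intersection lies outside the first quadrant.
broccoli + bell pepper: the both-tight solution has a negative serving — not a feasible corner.
strawberries + bell pepper with both targets exact would need a negative amount; discard.
So the least-cost plan costs $1.65.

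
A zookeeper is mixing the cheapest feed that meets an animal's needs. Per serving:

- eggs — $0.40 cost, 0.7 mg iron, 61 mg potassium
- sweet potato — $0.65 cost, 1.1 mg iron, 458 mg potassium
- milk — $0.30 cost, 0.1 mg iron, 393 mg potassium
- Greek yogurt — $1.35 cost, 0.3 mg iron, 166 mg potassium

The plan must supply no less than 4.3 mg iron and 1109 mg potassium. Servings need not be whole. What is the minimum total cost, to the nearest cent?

$2.50

An LP optimum is at a vertex; with two nutrient constraints at most two foods are used. Check each candidate.
eggs only: max(4.3/0.7, 1109/61) = 18.18 servings → $7.27.
sweet potato only: max(4.3/1.1, 1109/458) = 3.909 servings → $2.54.
milk only: max(4.3/0.1, 1109/393) = 43 servings → $12.90.
Greek yogurt only: max(4.3/0.3, 1109/166) = 14.33 servings → $19.35.
eggs + sweet potato with both tight: 2.957 servings and 2.028 servings → $2.50.
eggs + milk with both tight: 5.87 servings and 1.911 servings → $2.92.
eggs + Greek yogurt with both tight: 3.893 servings and 5.25 servings → $8.64.
sweet potato + milk: intersection lies outside the first quadrant.
sweet potato + Greek yogurt with both targets exact would need a negative amount; discard.
milk + Greek yogurt: intersection lies outside the first quadrant.
Cheapest feasible corner: $2.50.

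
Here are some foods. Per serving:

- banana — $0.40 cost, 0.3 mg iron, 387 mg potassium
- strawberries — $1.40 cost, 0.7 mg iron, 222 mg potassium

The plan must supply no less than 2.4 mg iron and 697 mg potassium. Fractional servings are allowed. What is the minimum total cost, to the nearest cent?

A basic optimal solution has at most two foods positive. Try each food alone and each pair with both targets met exactly.
banana only: max(2.4/0.3, 697/387) = 8 servings → $3.20.
strawberries only: max(2.4/0.7, 697/222) = 3.429 servings → $4.80.
banana + strawberries: the both-tight solution has a negative serving — not a feasible corner.
So the least-cost plan costs $3.20.

$3.20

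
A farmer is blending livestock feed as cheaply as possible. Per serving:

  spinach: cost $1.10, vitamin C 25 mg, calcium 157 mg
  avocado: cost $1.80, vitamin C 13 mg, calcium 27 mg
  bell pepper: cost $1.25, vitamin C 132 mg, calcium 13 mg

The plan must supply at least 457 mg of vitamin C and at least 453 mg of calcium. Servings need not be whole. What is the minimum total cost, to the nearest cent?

$6.61

spinach only: max(457/25, 453/157) = 18.28 servings → $20.11.
avocado only: max(457/13, 453/27) = 35.15 servings → $63.28.
bell pepper only: max(457/132, 453/13) = 34.85 servings → $43.56.
spinach + avocado: intersection lies outside the first quadrant.
spinach + bell pepper with both tight: 2.64 servings and 2.962 servings → $6.61.
avocado + bell pepper with both tight: 15.86 servings and 1.9 servings → $30.93.
Cheapest feasible corner: $6.61.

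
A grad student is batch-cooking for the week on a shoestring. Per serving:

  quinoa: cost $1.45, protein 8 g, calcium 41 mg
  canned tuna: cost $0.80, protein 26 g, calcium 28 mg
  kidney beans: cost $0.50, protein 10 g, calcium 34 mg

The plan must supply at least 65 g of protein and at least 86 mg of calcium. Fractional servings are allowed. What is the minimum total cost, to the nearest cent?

Two binding constraints pin down two serving amounts, so the optimal mix uses at most two foods. The candidates are each food alone (scaled to the tighter of protein/calcium) and each pair with both constraints tight.
quinoa only: max(65/8, 86/41) = 8.125 servings → $11.78.
canned tuna only: max(65/26, 86/28) = 3.071 servings → $2.46.
kidney beans only: max(65/10, 86/34) = 6.5 servings → $3.25.
quinoa + canned tuna with both tight: 0.4941 servings and 2.348 servings → $2.59.
quinoa + kidney beans: the both-tight solution has a negative serving — not a feasible corner.
canned tuna + kidney beans with both tight: 2.235 servings and 0.6887 servings → $2.13.
The minimum over all feasible corners is $2.13.

$2.13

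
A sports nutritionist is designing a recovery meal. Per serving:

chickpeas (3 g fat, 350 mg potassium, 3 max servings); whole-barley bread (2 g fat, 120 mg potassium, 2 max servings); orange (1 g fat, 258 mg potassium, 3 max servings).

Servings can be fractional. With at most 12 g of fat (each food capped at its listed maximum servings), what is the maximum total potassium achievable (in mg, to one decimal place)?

1824.0 mg

Potassium per g fat: orange 258, chickpeas 116.7, whole-barley bread 60.
Take 3 servings of orange: uses 3 g fat, +774.0 mg potassium (running total 774.0 mg).
Take 3 servings of chickpeas: uses 9 g fat, +1050.0 mg potassium (running total 1824.0 mg).
Greedy by best ratio exhausts the fat allowance optimally: 1824.0 mg.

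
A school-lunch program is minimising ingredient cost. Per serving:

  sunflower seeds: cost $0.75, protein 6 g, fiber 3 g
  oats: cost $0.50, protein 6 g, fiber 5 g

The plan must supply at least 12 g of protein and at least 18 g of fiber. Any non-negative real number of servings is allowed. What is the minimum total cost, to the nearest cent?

sunflower seeds only: max(12/6, 18/3) = 6 servings → $4.50.
oats only: max(12/6, 18/5) = 3.6 servings → $1.80.
sunflower seeds + oats: intersection lies outside the first quadrant.
The minimum over all feasible corners is $1.80.

$1.80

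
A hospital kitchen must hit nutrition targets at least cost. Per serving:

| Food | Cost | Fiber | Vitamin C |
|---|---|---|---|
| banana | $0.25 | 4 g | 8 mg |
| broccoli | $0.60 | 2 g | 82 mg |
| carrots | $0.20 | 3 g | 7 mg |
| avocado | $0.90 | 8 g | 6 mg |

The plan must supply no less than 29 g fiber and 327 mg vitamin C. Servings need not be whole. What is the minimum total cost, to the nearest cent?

A basic optimal solution has at most two foods positive. Try each food alone and each pair with both targets met exactly.
banana only: max(29/4, 327/8) = 40.88 servings → $10.22.
broccoli only: max(29/2, 327/82) = 14.5 servings → $8.70.
carrots only: max(29/3, 327/7) = 46.71 servings → $9.34.
avocado only: max(29/8, 327/6) = 54.5 servings → $49.05.
banana + broccoli with both tight: 5.526 servings and 3.449 servings → $3.45.
banana + carrots: the both-tight solution has a negative serving — not a feasible corner.
banana + avocado with both targets exact would need a negative amount; discard.
broccoli + carrots with both tight: 3.353 servings and 7.431 servings → $3.50.
broccoli + avocado with both tight: 3.792 servings and 2.677 servings → $4.68.
carrots + avocado: the both-tight solution has a negative serving — not a feasible corner.
Cheapest feasible corner: $3.45.

$3.45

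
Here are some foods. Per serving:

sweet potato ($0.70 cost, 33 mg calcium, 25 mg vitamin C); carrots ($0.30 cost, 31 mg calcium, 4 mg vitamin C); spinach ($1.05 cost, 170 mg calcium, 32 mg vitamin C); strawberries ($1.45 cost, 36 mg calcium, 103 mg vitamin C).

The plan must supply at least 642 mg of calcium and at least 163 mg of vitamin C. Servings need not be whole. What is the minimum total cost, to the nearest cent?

$4.50

Minimising a linear cost over {calcium ≥ 642, vitamin C ≥ 163, servings ≥ 0} — the optimum is at a vertex, using one or two foods.
sweet potato only: max(642/33, 163/25) = 19.45 servings → $13.62.
carrots only: max(642/31, 163/4) = 40.75 servings → $12.22.
spinach only: max(642/170, 163/32) = 5.094 servings → $5.35.
strawberries only: max(642/36, 163/103) = 17.83 servings → $25.86.
sweet potato + carrots with both tight: 3.865 servings and 16.6 servings → $7.68.
sweet potato + spinach with both tight: 2.244 servings and 3.341 servings → $5.08.
sweet potato + strawberries: intersection lies outside the first quadrant.
carrots + spinach with both targets exact would need a negative amount; discard.
carrots + strawberries with both tight: 19.76 servings and 0.815 servings → $7.11.
spinach + strawberries with both tight: 3.684 servings and 0.4381 servings → $4.50.
The minimum over all feasible corners is $4.50.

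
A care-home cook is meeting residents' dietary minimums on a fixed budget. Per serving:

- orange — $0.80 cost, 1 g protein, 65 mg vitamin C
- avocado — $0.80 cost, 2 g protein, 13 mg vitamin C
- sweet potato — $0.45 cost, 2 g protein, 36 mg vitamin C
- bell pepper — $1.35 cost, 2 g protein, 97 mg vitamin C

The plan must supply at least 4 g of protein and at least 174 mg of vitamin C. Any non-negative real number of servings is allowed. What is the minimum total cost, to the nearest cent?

$2.15

Two binding constraints pin down two serving amounts, so the optimal mix uses at most two foods. The candidates are each food alone (scaled to the tighter of protein/vitamin C) and each pair with both constraints tight.
orange only: max(4/1, 174/65) = 4 servings → $3.20.
avocado only: max(4/2, 174/13) = 13.38 servings → $10.71.
sweet potato only: max(4/2, 174/36) = 4.833 servings → $2.17.
bell pepper only: max(4/2, 174/97) = 2 servings → $2.70.
orange + avocado with both tight: 2.53 servings and 0.735 servings → $2.61.
orange + sweet potato with both tight: 2.17 servings and 0.9149 servings → $2.15.
orange + bell pepper: the both-tight solution has a negative serving — not a feasible corner.
avocado + sweet potato with both targets exact would need a negative amount; discard.
avocado + bell pepper with both tight: 0.2381 servings and 1.762 servings → $2.57.
sweet potato + bell pepper with both tight: 0.3279 servings and 1.672 servings → $2.40.
Cheapest feasible corner: $2.15.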